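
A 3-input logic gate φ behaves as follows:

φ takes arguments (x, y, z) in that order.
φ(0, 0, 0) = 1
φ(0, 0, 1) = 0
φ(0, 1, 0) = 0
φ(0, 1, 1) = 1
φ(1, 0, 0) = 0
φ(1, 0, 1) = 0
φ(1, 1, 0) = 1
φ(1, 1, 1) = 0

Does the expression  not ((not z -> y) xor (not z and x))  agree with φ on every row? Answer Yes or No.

Check the formula against φ row by row:
  x=0, y=0, z=0: formula gives 1, φ = 1 ✓
  x=0, y=0, z=1: formula gives 0, φ = 0 ✓
  x=0, y=1, z=0: formula gives 0, φ = 0 ✓
  x=0, y=1, z=1: formula gives 0, but φ = 1 ✗
Row (0,1,1) is a counterexample, so the formula is not equivalent to φ.

No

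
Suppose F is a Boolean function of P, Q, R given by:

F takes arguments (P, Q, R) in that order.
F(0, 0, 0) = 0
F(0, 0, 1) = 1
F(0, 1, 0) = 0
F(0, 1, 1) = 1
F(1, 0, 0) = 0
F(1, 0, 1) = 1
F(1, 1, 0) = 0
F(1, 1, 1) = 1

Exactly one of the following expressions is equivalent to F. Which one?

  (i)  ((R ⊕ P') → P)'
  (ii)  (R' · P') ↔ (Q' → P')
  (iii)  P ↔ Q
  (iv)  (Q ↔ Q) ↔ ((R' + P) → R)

(i) disagrees with F on (0,0,0) (formula → 1, table → 0); rule it out.
(ii) disagrees with F on (0,0,0) (formula → 1, table → 0); rule it out.
(iii) disagrees with F on (0,0,0) (formula → 1, table → 0); rule it out.
(iv) is the remaining candidate, and it agrees with F on all 8 inputs.

iv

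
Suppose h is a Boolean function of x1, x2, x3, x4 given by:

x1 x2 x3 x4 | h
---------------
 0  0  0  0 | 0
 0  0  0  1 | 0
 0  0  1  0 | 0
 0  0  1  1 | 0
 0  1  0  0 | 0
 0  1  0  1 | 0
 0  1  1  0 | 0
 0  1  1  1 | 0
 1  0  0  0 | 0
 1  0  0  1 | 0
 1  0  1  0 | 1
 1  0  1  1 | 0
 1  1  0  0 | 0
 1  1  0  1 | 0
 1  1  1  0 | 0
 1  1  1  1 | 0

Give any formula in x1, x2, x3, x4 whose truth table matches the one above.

h is 1 on exactly one input, (1,0,1,0), whose minterm is x1·¬x2·x3·¬x4. So h is just that conjunction.

h(x1, x2, x3, x4) = ((x1 · x2') · x3) · x4'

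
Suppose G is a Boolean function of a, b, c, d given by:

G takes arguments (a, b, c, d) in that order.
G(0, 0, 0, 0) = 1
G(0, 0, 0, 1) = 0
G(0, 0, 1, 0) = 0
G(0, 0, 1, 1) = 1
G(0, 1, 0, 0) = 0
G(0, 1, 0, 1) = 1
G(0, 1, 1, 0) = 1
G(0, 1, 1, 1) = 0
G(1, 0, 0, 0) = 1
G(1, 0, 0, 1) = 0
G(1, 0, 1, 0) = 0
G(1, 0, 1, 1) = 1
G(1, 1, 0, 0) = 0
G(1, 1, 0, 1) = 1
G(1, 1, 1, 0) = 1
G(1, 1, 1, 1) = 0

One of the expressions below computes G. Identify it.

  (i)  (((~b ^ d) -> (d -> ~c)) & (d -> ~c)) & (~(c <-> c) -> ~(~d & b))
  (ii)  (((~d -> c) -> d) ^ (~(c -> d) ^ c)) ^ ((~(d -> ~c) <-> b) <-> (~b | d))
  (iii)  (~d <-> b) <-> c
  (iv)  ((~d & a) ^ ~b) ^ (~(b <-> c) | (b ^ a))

(i) disagrees with G on (0,0,0,1) (formula → 1, table → 0); rule it out.
(ii) disagrees with G on (0,0,0,0) (formula → 0, table → 1); rule it out.
(iv) disagrees with G on (0,0,0,1) (formula → 1, table → 0); rule it out.
(iii) is the remaining candidate, and it agrees with G on all 16 inputs.

iii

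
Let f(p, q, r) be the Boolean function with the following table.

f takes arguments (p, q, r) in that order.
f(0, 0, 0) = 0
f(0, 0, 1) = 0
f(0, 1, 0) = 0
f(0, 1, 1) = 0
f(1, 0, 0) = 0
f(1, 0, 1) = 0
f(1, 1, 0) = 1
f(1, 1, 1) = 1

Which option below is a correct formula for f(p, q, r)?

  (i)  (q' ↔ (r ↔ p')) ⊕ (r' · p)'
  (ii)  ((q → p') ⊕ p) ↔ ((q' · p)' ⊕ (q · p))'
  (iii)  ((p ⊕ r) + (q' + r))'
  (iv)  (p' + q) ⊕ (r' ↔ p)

(i) fails at (0,0,0): the formula yields 1, f is 0.
(iii) fails at (0,1,0): the formula yields 1, f is 0.
(iv) fails at (0,0,0): the formula yields 1, f is 0.
Only (ii) survives; checking it on all 8 rows confirms it matches f.

ii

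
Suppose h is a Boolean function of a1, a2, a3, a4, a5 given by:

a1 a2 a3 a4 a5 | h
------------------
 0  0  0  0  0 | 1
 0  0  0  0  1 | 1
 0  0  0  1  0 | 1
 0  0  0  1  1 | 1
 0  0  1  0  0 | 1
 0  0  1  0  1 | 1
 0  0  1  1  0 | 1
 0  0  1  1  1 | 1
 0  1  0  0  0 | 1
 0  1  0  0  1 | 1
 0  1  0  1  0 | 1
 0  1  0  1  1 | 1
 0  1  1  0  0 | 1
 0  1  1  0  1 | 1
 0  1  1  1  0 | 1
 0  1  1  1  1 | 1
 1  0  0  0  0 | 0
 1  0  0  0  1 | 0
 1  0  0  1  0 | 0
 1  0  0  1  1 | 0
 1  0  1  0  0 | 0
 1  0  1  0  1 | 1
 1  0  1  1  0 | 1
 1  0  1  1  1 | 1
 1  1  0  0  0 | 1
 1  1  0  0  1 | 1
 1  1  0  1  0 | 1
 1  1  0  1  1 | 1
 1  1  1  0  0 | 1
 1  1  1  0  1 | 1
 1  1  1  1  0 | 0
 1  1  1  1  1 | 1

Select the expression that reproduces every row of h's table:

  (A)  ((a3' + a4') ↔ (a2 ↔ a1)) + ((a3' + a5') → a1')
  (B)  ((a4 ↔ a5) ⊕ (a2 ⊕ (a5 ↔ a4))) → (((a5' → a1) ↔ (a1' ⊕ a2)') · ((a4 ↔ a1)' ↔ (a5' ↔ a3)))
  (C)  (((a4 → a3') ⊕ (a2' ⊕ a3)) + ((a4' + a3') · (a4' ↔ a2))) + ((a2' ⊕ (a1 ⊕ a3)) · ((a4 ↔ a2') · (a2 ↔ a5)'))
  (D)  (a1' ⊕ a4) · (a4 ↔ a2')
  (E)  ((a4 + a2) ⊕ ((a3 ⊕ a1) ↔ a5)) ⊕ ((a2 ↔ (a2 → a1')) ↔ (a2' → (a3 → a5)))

A

(B): at (0,1,0,0,0) it gives 0, but h = 1 — eliminated.
(C): at (0,0,0,0,0) it gives 0, but h = 1 — eliminated.
(D): at (0,0,0,0,0) it gives 0, but h = 1 — eliminated.
(E): at (0,0,0,0,1) it gives 0, but h = 1 — eliminated.
That leaves (A). Evaluating it on every row reproduces the table of h exactly.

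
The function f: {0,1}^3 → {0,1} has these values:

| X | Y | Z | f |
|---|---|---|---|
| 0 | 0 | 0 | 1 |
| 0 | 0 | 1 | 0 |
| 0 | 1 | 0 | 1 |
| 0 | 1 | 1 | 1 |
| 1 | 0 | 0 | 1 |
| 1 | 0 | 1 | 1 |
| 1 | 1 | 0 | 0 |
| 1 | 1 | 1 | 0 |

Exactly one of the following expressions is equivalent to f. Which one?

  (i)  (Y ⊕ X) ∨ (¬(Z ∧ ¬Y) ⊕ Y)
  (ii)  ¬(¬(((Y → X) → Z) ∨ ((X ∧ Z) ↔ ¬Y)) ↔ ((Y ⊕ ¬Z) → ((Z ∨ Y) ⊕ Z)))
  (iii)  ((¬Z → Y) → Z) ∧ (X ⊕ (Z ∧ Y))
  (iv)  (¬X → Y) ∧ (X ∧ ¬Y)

i

(ii) fails at (0,0,1): the formula yields 1, f is 0.
(iii) fails at (0,0,0): the formula yields 0, f is 1.
(iv) fails at (0,0,0): the formula yields 0, f is 1.
(i) is the remaining candidate, and it agrees with f on all 8 inputs.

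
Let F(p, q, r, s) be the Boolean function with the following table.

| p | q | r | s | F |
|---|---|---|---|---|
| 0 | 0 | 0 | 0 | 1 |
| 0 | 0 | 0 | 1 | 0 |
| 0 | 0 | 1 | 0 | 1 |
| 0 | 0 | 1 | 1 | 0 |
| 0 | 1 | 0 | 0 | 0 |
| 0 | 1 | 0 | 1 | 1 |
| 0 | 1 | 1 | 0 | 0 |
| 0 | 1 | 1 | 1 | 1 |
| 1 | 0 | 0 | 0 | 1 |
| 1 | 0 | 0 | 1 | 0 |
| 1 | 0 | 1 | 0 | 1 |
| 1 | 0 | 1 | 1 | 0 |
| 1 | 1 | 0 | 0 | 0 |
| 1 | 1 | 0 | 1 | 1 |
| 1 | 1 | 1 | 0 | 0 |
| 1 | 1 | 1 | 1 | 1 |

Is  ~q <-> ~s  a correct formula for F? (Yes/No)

Yes

Test each input against both F and the formula:
  p=0, q=0, r=0, s=0: formula gives 1, F = 1 ✓
  p=0, q=0, r=0, s=1: formula gives 0, F = 0 ✓
  p=0, q=0, r=1, s=0: formula gives 1, F = 1 ✓
  p=0, q=0, r=1, s=1: formula gives 0, F = 0 ✓
  … (the remaining 12 rows also agree.)
All 16 rows match — the expression computes F exactly.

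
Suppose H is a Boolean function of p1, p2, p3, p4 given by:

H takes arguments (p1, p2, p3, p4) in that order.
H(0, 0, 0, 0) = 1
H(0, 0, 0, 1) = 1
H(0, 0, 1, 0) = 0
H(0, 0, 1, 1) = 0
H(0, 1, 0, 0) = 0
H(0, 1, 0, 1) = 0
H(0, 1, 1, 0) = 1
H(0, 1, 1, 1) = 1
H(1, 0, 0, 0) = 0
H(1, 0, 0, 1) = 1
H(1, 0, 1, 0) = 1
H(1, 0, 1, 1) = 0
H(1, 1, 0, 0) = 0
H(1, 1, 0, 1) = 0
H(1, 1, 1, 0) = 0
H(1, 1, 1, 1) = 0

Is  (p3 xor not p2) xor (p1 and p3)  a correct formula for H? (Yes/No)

Check the formula against H row by row:
  p1=0, p2=0, p3=0, p4=0: formula gives 1, H = 1 ✓
  p1=0, p2=0, p3=0, p4=1: formula gives 1, H = 1 ✓
  p1=0, p2=0, p3=1, p4=0: formula gives 0, H = 0 ✓
  p1=0, p2=0, p3=1, p4=1: formula gives 0, H = 0 ✓
  …
  p1=1, p2=0, p3=0, p4=0: formula gives 1, but H = 0 ✗
A single disagreement suffices: at (1,0,0,0) they differ, so the formula does not compute H.

No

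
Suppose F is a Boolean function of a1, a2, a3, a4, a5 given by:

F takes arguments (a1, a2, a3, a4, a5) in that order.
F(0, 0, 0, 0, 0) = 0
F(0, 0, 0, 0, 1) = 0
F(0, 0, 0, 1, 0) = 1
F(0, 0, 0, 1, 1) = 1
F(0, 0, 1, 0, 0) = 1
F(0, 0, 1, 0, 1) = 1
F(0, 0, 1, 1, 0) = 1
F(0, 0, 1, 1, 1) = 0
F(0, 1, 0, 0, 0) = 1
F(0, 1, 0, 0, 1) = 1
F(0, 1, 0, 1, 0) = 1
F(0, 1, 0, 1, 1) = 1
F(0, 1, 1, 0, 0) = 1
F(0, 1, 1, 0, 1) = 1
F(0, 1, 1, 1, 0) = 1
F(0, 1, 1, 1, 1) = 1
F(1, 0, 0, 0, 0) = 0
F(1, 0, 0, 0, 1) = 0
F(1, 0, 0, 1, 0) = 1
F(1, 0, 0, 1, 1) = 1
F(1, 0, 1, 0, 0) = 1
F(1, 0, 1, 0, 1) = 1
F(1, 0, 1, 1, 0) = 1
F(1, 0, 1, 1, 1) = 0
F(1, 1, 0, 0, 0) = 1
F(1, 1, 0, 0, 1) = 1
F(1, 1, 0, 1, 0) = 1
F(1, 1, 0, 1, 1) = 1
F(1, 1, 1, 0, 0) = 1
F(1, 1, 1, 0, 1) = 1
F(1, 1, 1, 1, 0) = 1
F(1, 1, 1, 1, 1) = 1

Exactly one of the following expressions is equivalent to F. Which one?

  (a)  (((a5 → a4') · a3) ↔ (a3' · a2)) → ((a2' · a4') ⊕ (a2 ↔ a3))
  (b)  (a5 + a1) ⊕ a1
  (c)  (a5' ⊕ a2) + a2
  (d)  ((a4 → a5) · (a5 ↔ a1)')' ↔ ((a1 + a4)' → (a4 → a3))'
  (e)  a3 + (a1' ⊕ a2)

a

(b) fails at (0,0,0,0,1): the formula yields 1, F is 0.
(c) fails at (0,0,0,0,0): the formula yields 1, F is 0.
(d) fails at (0,0,0,0,1): the formula yields 1, F is 0.
(e) fails at (0,0,0,0,0): the formula yields 1, F is 0.
That leaves (a). Evaluating it on every row reproduces the table of F exactly.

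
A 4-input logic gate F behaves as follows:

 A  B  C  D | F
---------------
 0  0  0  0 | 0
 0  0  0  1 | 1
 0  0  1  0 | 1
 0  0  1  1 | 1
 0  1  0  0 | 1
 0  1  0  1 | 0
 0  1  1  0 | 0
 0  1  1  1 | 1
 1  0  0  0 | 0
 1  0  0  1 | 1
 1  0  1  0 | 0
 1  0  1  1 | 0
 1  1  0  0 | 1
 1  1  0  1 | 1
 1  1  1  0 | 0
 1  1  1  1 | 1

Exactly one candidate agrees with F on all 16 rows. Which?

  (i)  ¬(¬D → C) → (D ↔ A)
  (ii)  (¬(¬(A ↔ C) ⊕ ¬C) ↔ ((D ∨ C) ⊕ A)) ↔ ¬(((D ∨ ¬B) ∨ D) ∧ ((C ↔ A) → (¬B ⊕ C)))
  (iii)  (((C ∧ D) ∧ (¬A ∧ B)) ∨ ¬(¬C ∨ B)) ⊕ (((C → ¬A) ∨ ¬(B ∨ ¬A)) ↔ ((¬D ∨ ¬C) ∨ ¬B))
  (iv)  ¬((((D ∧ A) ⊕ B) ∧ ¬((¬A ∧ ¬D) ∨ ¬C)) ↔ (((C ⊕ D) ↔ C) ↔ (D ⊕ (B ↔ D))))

ii

(i) fails at (0,0,0,0): the formula yields 1, F is 0.
(iii) fails at (0,0,0,0): the formula yields 1, F is 0.
(iv) fails at (0,0,0,0): the formula yields 1, F is 0.
That leaves (ii). Evaluating it on every row reproduces the table of F exactly.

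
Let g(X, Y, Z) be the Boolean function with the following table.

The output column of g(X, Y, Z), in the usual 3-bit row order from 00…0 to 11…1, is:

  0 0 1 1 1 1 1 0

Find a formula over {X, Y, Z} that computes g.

g(X, Y, Z) = NOT ((((NOT X AND NOT Y) AND NOT Z) OR ((NOT X AND NOT Y) AND Z)) OR ((X AND Y) AND Z))

The 0-rows are (0,0,0), (0,0,1), (1,1,1). Take each as a conjunction (¬X·¬Y·¬Z, ¬X·¬Y·Z, X·Y·Z), form their disjunction, and complement — that gives a formula that is 1 everywhere g is.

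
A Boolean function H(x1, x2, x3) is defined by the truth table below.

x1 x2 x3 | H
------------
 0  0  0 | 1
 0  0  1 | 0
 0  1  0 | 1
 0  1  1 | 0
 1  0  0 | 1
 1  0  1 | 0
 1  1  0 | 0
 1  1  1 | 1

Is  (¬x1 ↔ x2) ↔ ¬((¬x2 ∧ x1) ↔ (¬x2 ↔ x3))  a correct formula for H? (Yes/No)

Check the formula against H row by row:
  x1=0, x2=0, x3=0: formula gives 1, H = 1 ✓
  x1=0, x2=0, x3=1: formula gives 0, H = 0 ✓
  x1=0, x2=1, x3=0: formula gives 1, H = 1 ✓
  x1=0, x2=1, x3=1: formula gives 0, H = 0 ✓
  x1=1, x2=0, x3=0: formula gives 1, H = 1 ✓
  … (the remaining 3 rows also agree.)
All 8 rows match — the expression computes H exactly.

Yes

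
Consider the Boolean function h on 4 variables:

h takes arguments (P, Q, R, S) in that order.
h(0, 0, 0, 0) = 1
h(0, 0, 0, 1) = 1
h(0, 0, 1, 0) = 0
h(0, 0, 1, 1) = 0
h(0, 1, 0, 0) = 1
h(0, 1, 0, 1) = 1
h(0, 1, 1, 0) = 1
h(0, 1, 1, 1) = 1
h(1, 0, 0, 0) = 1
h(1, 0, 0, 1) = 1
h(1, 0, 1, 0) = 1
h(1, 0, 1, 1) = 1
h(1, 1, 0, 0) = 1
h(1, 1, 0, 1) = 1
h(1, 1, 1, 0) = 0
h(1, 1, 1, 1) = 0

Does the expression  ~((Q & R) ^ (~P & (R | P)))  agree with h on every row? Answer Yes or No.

Check the formula against h row by row:
  P=0, Q=0, R=0, S=0: formula gives 1, h = 1 ✓
  P=0, Q=0, R=0, S=1: formula gives 1, h = 1 ✓
  P=0, Q=0, R=1, S=0: formula gives 0, h = 0 ✓
  P=0, Q=0, R=1, S=1: formula gives 0, h = 0 ✓
  … (the remaining 12 rows also agree.)
No disagreement on any input; they are logically equivalent.

Yes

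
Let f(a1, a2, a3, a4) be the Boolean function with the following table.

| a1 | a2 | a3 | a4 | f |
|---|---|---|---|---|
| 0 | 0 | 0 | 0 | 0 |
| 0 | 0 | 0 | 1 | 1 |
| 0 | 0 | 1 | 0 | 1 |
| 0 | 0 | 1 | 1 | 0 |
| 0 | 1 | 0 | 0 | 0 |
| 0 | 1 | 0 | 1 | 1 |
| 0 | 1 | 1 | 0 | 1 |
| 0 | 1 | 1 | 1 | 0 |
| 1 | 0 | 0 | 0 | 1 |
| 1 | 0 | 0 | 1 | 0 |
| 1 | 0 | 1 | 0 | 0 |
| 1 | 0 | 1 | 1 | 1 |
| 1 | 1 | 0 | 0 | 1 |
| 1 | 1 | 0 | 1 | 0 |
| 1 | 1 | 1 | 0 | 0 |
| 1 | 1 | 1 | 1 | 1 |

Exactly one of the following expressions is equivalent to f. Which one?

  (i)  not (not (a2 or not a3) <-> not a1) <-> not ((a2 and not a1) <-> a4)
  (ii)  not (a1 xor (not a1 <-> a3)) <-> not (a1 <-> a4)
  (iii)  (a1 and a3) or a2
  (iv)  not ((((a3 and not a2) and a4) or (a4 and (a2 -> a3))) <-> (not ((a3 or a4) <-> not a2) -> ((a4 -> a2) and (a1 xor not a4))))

ii

(i) fails at (0,1,0,0): the formula yields 1, f is 0.
(iii) fails at (0,0,0,1): the formula yields 0, f is 1.
(iv) fails at (0,0,0,0): the formula yields 1, f is 0.
Only (ii) survives; checking it on all 16 rows confirms it matches f.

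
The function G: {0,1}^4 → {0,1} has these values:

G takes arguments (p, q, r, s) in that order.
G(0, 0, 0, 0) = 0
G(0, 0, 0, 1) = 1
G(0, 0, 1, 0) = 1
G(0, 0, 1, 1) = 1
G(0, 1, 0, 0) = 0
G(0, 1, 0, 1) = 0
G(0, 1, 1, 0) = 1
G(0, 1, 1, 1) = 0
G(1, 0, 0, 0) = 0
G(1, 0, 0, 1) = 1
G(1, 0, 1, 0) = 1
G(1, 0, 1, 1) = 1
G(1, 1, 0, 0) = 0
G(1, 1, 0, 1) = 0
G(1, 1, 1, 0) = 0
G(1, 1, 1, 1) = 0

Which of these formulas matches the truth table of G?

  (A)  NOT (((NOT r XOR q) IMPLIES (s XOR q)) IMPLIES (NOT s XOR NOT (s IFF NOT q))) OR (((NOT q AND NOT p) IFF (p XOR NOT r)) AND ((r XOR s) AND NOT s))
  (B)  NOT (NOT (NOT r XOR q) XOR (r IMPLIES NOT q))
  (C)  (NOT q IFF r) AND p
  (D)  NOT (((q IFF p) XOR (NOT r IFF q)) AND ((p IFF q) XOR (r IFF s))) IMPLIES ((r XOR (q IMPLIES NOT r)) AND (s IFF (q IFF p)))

(B) fails at (0,0,0,1): the formula yields 0, G is 1.
(C) fails at (0,0,0,1): the formula yields 0, G is 1.
(D) fails at (0,0,1,0): the formula yields 0, G is 1.
That leaves (A). Evaluating it on every row reproduces the table of G exactly.

A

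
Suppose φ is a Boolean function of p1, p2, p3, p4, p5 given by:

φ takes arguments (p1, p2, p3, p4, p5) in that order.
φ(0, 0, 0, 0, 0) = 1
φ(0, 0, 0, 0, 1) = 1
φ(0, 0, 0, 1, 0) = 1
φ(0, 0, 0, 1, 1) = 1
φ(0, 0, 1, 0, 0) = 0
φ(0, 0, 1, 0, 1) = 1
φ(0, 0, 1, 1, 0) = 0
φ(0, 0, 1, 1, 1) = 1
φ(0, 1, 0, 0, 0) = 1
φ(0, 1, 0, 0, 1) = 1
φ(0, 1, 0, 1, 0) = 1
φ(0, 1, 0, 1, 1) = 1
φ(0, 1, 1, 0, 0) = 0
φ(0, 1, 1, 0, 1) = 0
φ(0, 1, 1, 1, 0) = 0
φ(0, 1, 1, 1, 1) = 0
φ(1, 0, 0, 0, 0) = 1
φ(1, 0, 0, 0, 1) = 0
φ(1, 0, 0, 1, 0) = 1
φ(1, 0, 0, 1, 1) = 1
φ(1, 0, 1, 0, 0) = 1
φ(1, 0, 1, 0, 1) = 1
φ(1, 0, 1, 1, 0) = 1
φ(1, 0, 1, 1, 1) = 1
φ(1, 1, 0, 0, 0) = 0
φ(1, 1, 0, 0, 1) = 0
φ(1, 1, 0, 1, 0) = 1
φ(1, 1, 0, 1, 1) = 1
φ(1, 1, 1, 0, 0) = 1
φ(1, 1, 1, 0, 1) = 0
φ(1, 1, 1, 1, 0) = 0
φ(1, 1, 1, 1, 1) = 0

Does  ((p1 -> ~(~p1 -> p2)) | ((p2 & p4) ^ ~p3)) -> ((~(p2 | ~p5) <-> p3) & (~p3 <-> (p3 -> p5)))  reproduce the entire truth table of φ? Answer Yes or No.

Test each input against both φ and the formula:
  p1=0, p2=0, p3=0, p4=0, p5=0: formula gives 1, φ = 1 ✓
  p1=0, p2=0, p3=0, p4=0, p5=1: formula gives 0, but φ = 1 ✗
Row (0,0,0,0,1) is a counterexample, so the formula is not equivalent to φ.

No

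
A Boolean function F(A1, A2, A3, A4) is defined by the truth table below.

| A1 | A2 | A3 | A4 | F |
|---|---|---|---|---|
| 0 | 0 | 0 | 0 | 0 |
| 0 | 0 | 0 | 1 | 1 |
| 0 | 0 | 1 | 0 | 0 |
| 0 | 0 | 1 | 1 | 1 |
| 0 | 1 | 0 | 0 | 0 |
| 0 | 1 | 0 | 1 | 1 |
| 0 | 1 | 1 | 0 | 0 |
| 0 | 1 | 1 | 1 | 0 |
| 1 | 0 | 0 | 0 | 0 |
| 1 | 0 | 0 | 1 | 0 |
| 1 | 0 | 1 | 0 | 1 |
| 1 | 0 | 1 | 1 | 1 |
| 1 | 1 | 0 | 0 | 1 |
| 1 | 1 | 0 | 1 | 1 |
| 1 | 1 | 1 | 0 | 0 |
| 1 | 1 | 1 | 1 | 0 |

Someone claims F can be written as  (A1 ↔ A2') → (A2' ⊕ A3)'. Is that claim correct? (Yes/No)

Test each input against both F and the formula:
  A1=0, A2=0, A3=0, A4=0: formula gives 1, but F = 0 ✗
A single disagreement suffices: at (0,0,0,0) they differ, so the formula does not compute F.

No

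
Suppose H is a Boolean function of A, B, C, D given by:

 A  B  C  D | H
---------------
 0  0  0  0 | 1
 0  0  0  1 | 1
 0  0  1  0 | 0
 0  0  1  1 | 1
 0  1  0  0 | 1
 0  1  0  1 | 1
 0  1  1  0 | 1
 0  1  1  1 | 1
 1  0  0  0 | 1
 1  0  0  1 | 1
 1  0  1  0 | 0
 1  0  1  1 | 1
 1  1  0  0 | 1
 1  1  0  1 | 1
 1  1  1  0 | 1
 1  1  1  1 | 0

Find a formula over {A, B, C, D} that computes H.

H(A, B, C, D) = ~(((((~A & ~B) & C) & ~D) | (((A & ~B) & C) & ~D)) | (((A & B) & C) & D))

The 0-rows are (0,0,1,0), (1,0,1,0), (1,1,1,1). Take each as a conjunction (¬A·¬B·C·¬D, A·¬B·C·¬D, A·B·C·D), form their disjunction, and complement — that gives a formula that is 1 everywhere H is.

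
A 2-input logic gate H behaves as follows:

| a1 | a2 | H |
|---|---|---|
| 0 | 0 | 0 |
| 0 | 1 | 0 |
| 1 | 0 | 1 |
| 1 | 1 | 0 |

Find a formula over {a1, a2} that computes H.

H(a1, a2) = a1 & ~a2

1 only at (1,0): a1 AND NOT a2.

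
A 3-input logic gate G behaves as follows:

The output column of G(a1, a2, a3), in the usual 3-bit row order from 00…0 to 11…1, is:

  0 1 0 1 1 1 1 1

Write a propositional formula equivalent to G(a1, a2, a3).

There are just 2 zero rows: (0,0,0), (0,1,0). Their minterms are ¬a1·¬a2·¬a3, ¬a1·a2·¬a3; the OR of those covers precisely the 0-outputs, and negating it yields G.

G(a1, a2, a3) = not (((not a1 and not a2) and not a3) or ((not a1 and a2) and not a3))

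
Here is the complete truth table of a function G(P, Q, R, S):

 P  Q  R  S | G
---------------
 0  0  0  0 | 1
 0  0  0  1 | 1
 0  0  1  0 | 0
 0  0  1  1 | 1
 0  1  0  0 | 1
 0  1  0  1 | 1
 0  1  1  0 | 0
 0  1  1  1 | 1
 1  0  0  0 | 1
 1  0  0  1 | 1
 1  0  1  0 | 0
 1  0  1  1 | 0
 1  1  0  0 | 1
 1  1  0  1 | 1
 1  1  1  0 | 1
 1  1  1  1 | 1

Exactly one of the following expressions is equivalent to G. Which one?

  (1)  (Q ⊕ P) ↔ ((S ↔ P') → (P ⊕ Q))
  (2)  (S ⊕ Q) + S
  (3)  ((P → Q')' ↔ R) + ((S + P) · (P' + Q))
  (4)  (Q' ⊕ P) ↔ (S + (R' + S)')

3

(1) fails at (0,0,0,0): the formula yields 0, G is 1.
(2) fails at (0,0,0,0): the formula yields 0, G is 1.
(4) fails at (0,0,0,0): the formula yields 0, G is 1.
(3) is the remaining candidate, and it agrees with G on all 16 inputs.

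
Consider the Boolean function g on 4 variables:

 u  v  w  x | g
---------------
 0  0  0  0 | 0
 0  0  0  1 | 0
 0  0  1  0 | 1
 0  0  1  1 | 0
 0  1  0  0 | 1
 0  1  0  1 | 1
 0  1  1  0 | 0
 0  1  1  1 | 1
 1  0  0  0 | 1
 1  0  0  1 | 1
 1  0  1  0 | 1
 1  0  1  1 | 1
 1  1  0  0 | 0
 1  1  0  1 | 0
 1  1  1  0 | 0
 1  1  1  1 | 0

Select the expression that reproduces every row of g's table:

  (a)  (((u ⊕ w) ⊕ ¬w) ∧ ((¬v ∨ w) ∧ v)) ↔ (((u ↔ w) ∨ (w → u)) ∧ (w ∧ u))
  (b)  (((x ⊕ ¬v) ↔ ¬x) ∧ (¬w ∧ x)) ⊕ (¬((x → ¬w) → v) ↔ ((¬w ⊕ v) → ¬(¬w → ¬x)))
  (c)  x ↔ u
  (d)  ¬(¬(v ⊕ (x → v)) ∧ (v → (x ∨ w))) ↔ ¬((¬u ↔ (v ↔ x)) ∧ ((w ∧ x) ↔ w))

d

(a) fails at (0,0,0,0): the formula yields 1, g is 0.
(b) fails at (0,1,0,0): the formula yields 0, g is 1.
(c) fails at (0,0,0,0): the formula yields 1, g is 0.
That leaves (d). Evaluating it on every row reproduces the table of g exactly.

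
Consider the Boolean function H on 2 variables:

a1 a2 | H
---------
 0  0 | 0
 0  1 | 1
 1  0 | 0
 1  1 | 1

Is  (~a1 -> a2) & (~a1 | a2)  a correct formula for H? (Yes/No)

Test each input against both H and the formula:
  a1=0, a2=0: formula gives 0, H = 0 ✓
  a1=0, a2=1: formula gives 1, H = 1 ✓
  a1=1, a2=0: formula gives 0, H = 0 ✓
  a1=1, a2=1: formula gives 1, H = 1 ✓
Every row agrees, so the formula is equivalent.

Yes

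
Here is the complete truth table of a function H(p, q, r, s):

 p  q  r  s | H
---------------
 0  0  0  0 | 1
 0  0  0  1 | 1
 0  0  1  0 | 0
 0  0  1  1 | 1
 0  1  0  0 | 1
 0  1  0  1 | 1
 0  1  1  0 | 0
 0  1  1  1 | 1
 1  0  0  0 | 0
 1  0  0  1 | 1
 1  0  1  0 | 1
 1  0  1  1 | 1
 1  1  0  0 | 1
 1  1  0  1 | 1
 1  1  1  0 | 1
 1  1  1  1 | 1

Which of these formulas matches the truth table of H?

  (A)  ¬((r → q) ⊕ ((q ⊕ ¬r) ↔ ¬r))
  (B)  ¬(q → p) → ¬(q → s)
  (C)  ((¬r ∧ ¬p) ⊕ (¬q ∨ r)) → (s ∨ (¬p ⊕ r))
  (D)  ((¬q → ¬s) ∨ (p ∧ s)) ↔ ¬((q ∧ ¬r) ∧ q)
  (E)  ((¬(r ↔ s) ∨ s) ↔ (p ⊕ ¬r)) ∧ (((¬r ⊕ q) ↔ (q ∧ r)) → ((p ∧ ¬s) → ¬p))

C

(A) fails at (0,0,1,1): the formula yields 0, H is 1.
(B) fails at (0,0,1,0): the formula yields 1, H is 0.
(D) fails at (0,0,0,1): the formula yields 0, H is 1.
(E) fails at (0,0,0,0): the formula yields 0, H is 1.
(C) is the remaining candidate, and it agrees with H on all 16 inputs.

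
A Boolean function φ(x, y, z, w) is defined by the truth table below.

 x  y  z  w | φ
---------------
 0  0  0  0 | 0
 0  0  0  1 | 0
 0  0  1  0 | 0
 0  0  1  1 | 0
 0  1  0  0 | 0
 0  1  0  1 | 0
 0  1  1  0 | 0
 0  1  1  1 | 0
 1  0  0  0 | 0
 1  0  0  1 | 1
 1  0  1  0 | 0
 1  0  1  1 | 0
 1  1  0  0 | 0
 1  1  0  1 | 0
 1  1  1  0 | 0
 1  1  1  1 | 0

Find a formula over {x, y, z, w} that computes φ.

φ(x, y, z, w) = ((x and not y) and not z) and w

Only row (1,0,0,1) gives 1. That row's minterm x·¬y·¬z·w is φ directly.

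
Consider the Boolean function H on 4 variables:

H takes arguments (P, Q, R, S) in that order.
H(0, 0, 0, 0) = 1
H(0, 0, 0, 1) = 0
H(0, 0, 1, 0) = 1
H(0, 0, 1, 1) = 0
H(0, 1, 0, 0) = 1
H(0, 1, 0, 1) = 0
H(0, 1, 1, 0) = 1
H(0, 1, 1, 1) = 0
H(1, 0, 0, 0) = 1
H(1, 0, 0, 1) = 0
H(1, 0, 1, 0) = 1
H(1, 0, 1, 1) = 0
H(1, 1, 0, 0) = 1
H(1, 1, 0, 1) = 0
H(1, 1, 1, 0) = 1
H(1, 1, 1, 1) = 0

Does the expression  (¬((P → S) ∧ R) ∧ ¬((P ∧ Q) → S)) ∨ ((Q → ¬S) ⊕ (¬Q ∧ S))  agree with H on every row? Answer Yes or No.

Yes

Evaluate (¬((P → S) ∧ R) ∧ ¬((P ∧ Q) → S)) ∨ ((Q → ¬S) ⊕ (¬Q ∧ S)) on each row and compare to H:
  P=0, Q=0, R=0, S=0: formula gives 1, H = 1 ✓
  P=0, Q=0, R=0, S=1: formula gives 0, H = 0 ✓
  P=0, Q=0, R=1, S=0: formula gives 1, H = 1 ✓
  P=0, Q=0, R=1, S=1: formula gives 0, H = 0 ✓
  … (the remaining 12 rows also agree.)
Every row agrees, so the formula is equivalent.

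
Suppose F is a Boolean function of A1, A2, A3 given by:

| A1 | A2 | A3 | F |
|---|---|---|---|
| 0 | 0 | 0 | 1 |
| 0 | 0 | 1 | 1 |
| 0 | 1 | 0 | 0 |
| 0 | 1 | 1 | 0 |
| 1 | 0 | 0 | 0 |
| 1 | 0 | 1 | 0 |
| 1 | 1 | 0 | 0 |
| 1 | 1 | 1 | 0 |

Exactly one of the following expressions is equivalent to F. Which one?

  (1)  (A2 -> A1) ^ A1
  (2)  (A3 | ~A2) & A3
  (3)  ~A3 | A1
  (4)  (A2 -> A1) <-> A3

1

(2) fails at (0,0,0): the formula yields 0, F is 1.
(3) fails at (0,0,1): the formula yields 0, F is 1.
(4) fails at (0,0,0): the formula yields 0, F is 1.
That leaves (1). Evaluating it on every row reproduces the table of F exactly.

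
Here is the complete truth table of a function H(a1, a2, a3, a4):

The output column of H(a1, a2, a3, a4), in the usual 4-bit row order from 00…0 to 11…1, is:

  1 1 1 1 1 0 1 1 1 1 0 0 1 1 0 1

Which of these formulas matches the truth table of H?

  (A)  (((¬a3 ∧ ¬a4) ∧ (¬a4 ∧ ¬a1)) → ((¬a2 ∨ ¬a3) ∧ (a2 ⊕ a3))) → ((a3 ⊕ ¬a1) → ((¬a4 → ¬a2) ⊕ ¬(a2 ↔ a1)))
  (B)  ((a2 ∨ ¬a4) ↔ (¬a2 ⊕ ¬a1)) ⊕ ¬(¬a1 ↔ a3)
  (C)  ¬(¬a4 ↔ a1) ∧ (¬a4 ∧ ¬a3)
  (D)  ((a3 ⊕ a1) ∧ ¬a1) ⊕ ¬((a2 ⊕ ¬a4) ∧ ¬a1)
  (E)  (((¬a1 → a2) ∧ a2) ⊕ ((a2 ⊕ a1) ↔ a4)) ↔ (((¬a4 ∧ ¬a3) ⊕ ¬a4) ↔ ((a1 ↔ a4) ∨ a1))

A

(B) fails at (0,0,0,1): the formula yields 0, H is 1.
(C) fails at (0,0,0,1): the formula yields 0, H is 1.
(D) fails at (0,0,0,0): the formula yields 0, H is 1.
(E) fails at (0,0,0,0): the formula yields 0, H is 1.
Only (A) survives; checking it on all 16 rows confirms it matches H.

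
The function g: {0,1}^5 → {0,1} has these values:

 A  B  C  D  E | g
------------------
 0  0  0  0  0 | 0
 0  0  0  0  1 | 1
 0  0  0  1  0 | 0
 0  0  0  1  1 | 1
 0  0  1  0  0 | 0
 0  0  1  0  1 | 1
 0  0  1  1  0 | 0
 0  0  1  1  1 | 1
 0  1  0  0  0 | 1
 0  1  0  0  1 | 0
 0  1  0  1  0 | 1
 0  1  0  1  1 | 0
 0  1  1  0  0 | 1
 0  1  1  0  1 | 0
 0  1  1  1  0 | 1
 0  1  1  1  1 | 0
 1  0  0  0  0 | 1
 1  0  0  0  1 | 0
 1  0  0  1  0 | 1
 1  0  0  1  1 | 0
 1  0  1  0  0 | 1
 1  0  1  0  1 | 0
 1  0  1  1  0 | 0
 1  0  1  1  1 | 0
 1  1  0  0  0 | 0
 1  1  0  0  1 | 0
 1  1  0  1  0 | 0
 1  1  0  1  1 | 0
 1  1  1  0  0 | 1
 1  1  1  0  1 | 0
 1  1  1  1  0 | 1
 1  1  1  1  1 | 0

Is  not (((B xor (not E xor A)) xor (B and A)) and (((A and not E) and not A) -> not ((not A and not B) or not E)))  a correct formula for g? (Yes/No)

No

Check the formula against g row by row:
  A=0, B=0, C=0, D=0, E=0: formula gives 0, g = 0 ✓
  A=0, B=0, C=0, D=0, E=1: formula gives 1, g = 1 ✓
  A=0, B=0, C=0, D=1, E=0: formula gives 0, g = 0 ✓
  A=0, B=0, C=0, D=1, E=1: formula gives 1, g = 1 ✓
  …
  A=1, B=0, C=1, D=1, E=0: formula gives 1, but g = 0 ✗
Since they disagree at (1,0,1,1,0), the expression is not a correct formula for g.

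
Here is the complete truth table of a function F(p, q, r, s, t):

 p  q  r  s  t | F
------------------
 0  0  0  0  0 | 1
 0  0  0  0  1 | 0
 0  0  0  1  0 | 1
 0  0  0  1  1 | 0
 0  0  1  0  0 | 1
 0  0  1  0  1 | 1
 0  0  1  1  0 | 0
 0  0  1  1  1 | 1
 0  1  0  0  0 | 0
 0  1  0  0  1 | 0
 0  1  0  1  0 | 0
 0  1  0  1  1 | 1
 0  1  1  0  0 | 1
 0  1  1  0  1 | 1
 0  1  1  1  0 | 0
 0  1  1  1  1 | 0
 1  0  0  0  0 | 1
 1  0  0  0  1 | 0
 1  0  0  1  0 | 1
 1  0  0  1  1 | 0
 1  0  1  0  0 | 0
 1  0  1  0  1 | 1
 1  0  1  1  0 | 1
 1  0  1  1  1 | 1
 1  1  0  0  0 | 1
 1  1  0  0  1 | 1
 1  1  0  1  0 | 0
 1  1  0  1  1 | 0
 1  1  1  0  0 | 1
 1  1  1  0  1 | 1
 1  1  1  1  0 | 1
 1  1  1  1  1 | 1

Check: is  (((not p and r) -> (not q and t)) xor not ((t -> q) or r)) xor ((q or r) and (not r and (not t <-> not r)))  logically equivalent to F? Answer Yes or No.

No

Test each input against both F and the formula:
  p=0, q=0, r=0, s=0, t=0: formula gives 1, F = 1 ✓
  p=0, q=0, r=0, s=0, t=1: formula gives 0, F = 0 ✓
  p=0, q=0, r=0, s=1, t=0: formula gives 1, F = 1 ✓
  p=0, q=0, r=0, s=1, t=1: formula gives 0, F = 0 ✓
  p=0, q=0, r=1, s=0, t=0: formula gives 0, but F = 1 ✗
Since they disagree at (0,0,1,0,0), the expression is not a correct formula for F.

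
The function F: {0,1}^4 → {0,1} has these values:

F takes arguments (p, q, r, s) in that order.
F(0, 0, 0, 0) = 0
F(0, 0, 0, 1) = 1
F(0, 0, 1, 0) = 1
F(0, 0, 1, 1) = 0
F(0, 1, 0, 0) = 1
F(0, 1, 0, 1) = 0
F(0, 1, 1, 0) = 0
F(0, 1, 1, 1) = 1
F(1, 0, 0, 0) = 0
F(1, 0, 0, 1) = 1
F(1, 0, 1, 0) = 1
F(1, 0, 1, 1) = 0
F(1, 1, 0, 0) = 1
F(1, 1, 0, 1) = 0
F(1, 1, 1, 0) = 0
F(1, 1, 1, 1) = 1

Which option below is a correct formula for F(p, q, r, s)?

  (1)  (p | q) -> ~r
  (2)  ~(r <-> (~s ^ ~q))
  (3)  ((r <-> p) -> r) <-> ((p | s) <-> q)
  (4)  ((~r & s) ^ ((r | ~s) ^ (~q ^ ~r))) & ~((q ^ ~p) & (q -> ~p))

2

(1) fails at (0,0,0,0): the formula yields 1, F is 0.
(3) fails at (1,0,0,1): the formula yields 0, F is 1.
(4) fails at (0,0,0,1): the formula yields 0, F is 1.
Only (2) survives; checking it on all 16 rows confirms it matches F.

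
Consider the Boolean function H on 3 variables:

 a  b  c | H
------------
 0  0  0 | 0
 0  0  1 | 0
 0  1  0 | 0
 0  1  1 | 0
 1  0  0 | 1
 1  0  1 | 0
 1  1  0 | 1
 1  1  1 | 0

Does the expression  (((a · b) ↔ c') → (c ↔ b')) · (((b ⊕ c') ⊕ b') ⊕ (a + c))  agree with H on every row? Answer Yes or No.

Yes

Evaluate (((a · b) ↔ c') → (c ↔ b')) · (((b ⊕ c') ⊕ b') ⊕ (a + c)) on each row and compare to H:
  a=0, b=0, c=0: formula gives 0, H = 0 ✓
  a=0, b=0, c=1: formula gives 0, H = 0 ✓
  a=0, b=1, c=0: formula gives 0, H = 0 ✓
  a=0, b=1, c=1: formula gives 0, H = 0 ✓
  a=1, b=0, c=0: formula gives 1, H = 1 ✓
  … (the remaining 3 rows also agree.)
No disagreement on any input; they are logically equivalent.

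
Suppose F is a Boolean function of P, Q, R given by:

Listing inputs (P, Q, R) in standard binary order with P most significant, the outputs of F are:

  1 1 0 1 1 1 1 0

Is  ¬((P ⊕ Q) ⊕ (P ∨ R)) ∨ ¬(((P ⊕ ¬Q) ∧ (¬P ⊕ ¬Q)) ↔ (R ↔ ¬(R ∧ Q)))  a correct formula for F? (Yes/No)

Test each input against both F and the formula:
  P=0, Q=0, R=0: formula gives 1, F = 1 ✓
  P=0, Q=0, R=1: formula gives 1, F = 1 ✓
  P=0, Q=1, R=0: formula gives 0, F = 0 ✓
  P=0, Q=1, R=1: formula gives 1, F = 1 ✓
  P=1, Q=0, R=0: formula gives 1, F = 1 ✓
  …
  P=1, Q=1, R=0: formula gives 0, but F = 1 ✗
A single disagreement suffices: at (1,1,0) they differ, so the formula does not compute F.

No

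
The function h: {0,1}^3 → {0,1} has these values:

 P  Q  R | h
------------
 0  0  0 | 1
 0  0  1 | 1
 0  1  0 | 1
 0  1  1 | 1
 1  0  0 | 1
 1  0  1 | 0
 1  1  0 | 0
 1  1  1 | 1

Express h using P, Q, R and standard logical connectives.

There are just 2 zero rows: (1,0,1), (1,1,0). Their minterms are P·¬Q·R, P·Q·¬R; the OR of those covers precisely the 0-outputs, and negating it yields h.

h(P, Q, R) = ~(((P & ~Q) & R) | ((P & Q) & ~R))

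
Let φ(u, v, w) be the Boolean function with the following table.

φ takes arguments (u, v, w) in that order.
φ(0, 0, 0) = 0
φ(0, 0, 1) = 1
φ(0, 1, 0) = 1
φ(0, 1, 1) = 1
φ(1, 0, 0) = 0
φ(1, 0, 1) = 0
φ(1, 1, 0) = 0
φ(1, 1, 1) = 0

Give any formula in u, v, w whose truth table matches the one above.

φ(u, v, w) = (((not u and not v) and w) or ((not u and v) and not w)) or ((not u and v) and w)

φ=1 on 3 inputs: (0,0,1), (0,1,0), (0,1,1). Reading each as a conjunction of literals (¬u·¬v·w, ¬u·v·¬w, ¬u·v·w) and taking the OR gives the canonical DNF.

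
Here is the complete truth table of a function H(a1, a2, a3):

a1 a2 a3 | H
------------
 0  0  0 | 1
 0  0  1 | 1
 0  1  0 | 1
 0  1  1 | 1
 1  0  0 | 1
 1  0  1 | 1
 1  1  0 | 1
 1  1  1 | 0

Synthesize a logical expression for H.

H(a1, a2, a3) = ~((a1 & a2) & a3)

The output is 0 only when every input is 1 — NAND of all inputs.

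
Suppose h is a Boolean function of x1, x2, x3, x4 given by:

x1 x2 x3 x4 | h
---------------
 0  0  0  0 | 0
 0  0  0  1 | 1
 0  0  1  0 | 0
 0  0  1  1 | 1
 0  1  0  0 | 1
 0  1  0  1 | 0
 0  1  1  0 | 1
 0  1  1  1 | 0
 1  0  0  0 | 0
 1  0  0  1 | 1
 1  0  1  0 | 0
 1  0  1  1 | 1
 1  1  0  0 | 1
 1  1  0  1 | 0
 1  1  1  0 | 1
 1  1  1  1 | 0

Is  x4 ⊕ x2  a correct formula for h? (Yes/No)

Test each input against both h and the formula:
  x1=0, x2=0, x3=0, x4=0: formula gives 0, h = 0 ✓
  x1=0, x2=0, x3=0, x4=1: formula gives 1, h = 1 ✓
  x1=0, x2=0, x3=1, x4=0: formula gives 0, h = 0 ✓
  x1=0, x2=0, x3=1, x4=1: formula gives 1, h = 1 ✓
  … (the remaining 12 rows also agree.)
Every row agrees, so the formula is equivalent.

Yes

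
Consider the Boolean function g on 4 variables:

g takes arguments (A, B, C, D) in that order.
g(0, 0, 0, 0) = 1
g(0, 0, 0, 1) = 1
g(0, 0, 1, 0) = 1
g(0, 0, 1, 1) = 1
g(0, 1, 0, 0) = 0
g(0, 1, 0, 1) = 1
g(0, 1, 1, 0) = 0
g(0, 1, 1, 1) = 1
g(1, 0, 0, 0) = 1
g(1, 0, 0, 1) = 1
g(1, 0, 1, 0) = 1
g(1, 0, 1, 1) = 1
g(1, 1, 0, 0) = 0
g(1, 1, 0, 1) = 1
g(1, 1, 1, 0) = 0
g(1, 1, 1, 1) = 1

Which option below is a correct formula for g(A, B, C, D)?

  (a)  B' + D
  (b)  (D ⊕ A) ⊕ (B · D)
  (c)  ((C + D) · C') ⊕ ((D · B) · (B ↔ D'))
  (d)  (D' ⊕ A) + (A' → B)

a

(b) disagrees with g on (0,0,0,0) (formula → 0, table → 1); rule it out.
(c) disagrees with g on (0,0,0,0) (formula → 0, table → 1); rule it out.
(d) disagrees with g on (0,0,0,1) (formula → 0, table → 1); rule it out.
(a) is the remaining candidate, and it agrees with g on all 16 inputs.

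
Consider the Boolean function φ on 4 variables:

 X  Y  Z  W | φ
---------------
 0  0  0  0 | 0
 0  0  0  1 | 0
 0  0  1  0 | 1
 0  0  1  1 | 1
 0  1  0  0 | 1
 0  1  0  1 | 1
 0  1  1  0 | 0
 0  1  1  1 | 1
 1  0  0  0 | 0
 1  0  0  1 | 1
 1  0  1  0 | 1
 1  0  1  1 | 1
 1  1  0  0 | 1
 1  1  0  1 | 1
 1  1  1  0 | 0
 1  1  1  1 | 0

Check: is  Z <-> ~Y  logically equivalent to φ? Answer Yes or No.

Check the formula against φ row by row:
  X=0, Y=0, Z=0, W=0: formula gives 0, φ = 0 ✓
  X=0, Y=0, Z=0, W=1: formula gives 0, φ = 0 ✓
  X=0, Y=0, Z=1, W=0: formula gives 1, φ = 1 ✓
  X=0, Y=0, Z=1, W=1: formula gives 1, φ = 1 ✓
  …
  X=0, Y=1, Z=1, W=1: formula gives 0, but φ = 1 ✗
A single disagreement suffices: at (0,1,1,1) they differ, so the formula does not compute φ.

No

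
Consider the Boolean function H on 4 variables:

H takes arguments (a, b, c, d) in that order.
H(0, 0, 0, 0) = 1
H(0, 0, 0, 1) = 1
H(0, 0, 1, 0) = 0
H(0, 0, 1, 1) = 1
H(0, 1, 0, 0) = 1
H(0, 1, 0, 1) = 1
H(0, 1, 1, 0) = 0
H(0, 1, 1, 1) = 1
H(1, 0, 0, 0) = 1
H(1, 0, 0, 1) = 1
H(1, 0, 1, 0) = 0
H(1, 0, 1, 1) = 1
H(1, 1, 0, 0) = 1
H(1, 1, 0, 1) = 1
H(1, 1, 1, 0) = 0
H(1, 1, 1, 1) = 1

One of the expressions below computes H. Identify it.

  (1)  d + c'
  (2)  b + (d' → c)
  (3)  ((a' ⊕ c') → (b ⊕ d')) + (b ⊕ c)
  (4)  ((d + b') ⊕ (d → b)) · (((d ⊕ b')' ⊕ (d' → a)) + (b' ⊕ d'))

(2) disagrees with H on (0,0,0,0) (formula → 0, table → 1); rule it out.
(3) disagrees with H on (0,0,1,0) (formula → 1, table → 0); rule it out.
(4) disagrees with H on (0,0,0,0) (formula → 0, table → 1); rule it out.
Only (1) survives; checking it on all 16 rows confirms it matches H.

1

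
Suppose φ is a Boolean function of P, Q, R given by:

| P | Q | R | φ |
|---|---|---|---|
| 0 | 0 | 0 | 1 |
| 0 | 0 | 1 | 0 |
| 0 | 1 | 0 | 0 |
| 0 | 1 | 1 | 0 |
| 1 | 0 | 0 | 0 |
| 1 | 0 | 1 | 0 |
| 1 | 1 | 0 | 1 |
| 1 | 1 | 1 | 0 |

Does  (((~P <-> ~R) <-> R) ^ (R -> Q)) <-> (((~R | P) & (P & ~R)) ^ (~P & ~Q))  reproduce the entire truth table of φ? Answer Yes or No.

No

Evaluate (((~P <-> ~R) <-> R) ^ (R -> Q)) <-> (((~R | P) & (P & ~R)) ^ (~P & ~Q)) on each row and compare to φ:
  P=0, Q=0, R=0: formula gives 1, φ = 1 ✓
  P=0, Q=0, R=1: formula gives 0, φ = 0 ✓
  P=0, Q=1, R=0: formula gives 0, φ = 0 ✓
  P=0, Q=1, R=1: formula gives 0, φ = 0 ✓
  P=1, Q=0, R=0: formula gives 0, φ = 0 ✓
  …
  P=1, Q=1, R=0: formula gives 0, but φ = 1 ✗
A single disagreement suffices: at (1,1,0) they differ, so the formula does not compute φ.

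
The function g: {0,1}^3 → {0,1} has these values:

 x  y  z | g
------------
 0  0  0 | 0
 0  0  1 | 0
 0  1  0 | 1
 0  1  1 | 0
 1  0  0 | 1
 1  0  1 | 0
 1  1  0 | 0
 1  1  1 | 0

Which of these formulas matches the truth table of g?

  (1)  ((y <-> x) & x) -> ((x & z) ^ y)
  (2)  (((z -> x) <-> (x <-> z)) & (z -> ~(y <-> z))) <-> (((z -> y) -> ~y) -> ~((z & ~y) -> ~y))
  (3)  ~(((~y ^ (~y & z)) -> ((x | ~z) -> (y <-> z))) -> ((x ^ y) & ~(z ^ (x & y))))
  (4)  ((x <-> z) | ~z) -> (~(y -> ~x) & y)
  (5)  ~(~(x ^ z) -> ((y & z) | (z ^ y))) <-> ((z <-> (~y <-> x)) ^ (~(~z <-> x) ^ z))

2

(1) disagrees with g on (0,0,0) (formula → 1, table → 0); rule it out.
(3) disagrees with g on (0,0,0) (formula → 1, table → 0); rule it out.
(4) disagrees with g on (0,0,1) (formula → 1, table → 0); rule it out.
(5) disagrees with g on (0,1,0) (formula → 0, table → 1); rule it out.
That leaves (2). Evaluating it on every row reproduces the table of g exactly.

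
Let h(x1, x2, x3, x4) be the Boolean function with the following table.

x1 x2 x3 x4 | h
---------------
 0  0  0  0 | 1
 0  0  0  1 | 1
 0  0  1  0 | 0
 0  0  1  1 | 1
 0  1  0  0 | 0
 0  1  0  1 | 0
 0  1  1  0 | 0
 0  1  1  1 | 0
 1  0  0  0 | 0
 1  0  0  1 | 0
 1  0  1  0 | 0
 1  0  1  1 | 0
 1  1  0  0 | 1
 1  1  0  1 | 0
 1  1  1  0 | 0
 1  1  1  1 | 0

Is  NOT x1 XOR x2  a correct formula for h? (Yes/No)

No

Check the formula against h row by row:
  x1=0, x2=0, x3=0, x4=0: formula gives 1, h = 1 ✓
  x1=0, x2=0, x3=0, x4=1: formula gives 1, h = 1 ✓
  x1=0, x2=0, x3=1, x4=0: formula gives 1, but h = 0 ✗
Since they disagree at (0,0,1,0), the expression is not a correct formula for h.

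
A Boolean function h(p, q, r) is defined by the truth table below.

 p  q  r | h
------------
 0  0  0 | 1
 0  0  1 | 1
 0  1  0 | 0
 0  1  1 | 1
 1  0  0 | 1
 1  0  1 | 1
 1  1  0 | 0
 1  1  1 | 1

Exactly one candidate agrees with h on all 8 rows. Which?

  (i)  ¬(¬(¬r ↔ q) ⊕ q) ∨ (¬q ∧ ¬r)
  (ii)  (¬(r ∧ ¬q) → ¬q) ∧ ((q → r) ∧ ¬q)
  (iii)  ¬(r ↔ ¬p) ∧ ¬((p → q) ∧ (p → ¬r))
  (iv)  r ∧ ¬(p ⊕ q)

i

(ii) fails at (0,1,1): the formula yields 0, h is 1.
(iii) fails at (0,0,0): the formula yields 0, h is 1.
(iv) fails at (0,0,0): the formula yields 0, h is 1.
That leaves (i). Evaluating it on every row reproduces the table of h exactly.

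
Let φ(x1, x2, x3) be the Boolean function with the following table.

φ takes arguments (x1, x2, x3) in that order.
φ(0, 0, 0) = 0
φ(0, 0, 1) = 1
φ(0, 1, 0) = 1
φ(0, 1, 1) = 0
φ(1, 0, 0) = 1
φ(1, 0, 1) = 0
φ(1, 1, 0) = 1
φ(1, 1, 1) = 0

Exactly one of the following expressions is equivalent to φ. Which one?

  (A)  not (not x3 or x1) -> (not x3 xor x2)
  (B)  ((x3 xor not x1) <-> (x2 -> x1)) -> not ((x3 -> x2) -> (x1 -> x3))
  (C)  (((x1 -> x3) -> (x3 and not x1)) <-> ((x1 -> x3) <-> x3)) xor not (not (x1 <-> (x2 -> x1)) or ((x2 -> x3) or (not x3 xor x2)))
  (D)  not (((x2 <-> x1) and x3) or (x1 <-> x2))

(A) disagrees with φ on (0,0,0) (formula → 1, table → 0); rule it out.
(C) disagrees with φ on (0,0,0) (formula → 1, table → 0); rule it out.
(D) disagrees with φ on (0,0,1) (formula → 0, table → 1); rule it out.
Only (B) survives; checking it on all 8 rows confirms it matches φ.

B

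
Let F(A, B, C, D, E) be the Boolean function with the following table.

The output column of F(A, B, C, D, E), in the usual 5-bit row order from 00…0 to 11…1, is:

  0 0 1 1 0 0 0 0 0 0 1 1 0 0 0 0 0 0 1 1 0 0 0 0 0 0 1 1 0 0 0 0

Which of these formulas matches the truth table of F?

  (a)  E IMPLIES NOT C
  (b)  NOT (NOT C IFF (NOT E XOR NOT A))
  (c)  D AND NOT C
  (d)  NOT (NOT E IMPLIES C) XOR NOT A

c

(a) fails at (0,0,0,0,0): the formula yields 1, F is 0.
(b) fails at (0,0,0,0,0): the formula yields 1, F is 0.
(d) fails at (0,0,0,0,1): the formula yields 1, F is 0.
(c) is the remaining candidate, and it agrees with F on all 32 inputs.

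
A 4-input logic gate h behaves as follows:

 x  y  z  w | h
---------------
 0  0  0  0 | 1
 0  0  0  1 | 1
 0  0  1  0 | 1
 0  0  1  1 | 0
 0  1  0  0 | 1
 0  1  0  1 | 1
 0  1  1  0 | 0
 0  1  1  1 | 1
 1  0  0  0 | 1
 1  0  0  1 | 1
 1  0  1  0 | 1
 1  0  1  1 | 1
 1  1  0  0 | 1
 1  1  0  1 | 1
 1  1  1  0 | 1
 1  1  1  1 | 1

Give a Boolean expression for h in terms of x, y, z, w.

h(x, y, z, w) = ~((((~x & ~y) & z) & w) | (((~x & y) & z) & ~w))

There are just 2 zero rows: (0,0,1,1), (0,1,1,0). Their minterms are ¬x·¬y·z·w, ¬x·y·z·¬w; the OR of those covers precisely the 0-outputs, and negating it yields h.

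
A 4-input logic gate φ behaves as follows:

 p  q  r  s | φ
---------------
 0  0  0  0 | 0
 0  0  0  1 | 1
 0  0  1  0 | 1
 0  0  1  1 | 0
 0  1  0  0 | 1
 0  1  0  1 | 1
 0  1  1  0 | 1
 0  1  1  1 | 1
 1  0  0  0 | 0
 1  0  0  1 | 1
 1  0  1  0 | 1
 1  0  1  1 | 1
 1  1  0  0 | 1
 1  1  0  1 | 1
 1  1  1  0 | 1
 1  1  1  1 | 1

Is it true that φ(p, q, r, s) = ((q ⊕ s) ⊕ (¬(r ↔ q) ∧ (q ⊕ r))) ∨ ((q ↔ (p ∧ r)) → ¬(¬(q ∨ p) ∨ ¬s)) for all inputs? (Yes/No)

Check the formula against φ row by row:
  p=0, q=0, r=0, s=0: formula gives 0, φ = 0 ✓
  p=0, q=0, r=0, s=1: formula gives 1, φ = 1 ✓
  p=0, q=0, r=1, s=0: formula gives 1, φ = 1 ✓
  p=0, q=0, r=1, s=1: formula gives 0, φ = 0 ✓
  …and likewise for the remaining 12 rows.
All 16 rows match — the expression computes φ exactly.

Yes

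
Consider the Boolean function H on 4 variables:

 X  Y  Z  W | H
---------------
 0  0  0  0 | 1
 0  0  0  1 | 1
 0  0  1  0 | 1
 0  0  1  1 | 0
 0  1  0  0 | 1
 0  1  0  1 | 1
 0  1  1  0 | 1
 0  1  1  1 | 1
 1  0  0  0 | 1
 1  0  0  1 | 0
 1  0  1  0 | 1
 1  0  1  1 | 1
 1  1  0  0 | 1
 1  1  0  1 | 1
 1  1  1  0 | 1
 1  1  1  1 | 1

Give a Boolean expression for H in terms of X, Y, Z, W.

H(X, Y, Z, W) = not ((((not X and not Y) and Z) and W) or (((X and not Y) and not Z) and W))

The 0-rows are (0,0,1,1), (1,0,0,1). Take each as a conjunction (¬X·¬Y·Z·W, X·¬Y·¬Z·W), form their disjunction, and complement — that gives a formula that is 1 everywhere H is.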